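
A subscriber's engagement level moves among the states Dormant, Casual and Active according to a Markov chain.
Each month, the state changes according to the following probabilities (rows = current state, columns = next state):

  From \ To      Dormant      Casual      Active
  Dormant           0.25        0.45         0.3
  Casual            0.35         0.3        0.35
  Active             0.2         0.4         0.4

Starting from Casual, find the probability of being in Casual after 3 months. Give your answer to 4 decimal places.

0.3744

Propagate the distribution vector 3 months from Casual.
After 0 months: (0.0000, 1.0000, 0.0000)
After 1 month: (0.3500, 0.3000, 0.3500)
After 2 months: (0.2625, 0.3875, 0.3500)
After 3 months: (0.2713, 0.3744, 0.3544)
P(in Casual after 3 months) = 0.3744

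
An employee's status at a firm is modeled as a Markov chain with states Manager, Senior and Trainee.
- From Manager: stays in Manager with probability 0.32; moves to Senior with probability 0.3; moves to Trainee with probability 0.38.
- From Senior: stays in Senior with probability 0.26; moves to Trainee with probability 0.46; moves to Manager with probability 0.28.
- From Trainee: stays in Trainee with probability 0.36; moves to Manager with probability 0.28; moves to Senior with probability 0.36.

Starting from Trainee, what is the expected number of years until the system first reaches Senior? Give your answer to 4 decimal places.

Let t(s) be the expected number of years to first reach Senior from state s, with t(Senior) = 0. Conditioning on the first year:
t(Manager) = 1 + 0.32·t(Manager) + 0.38·t(Trainee)
t(Trainee) = 1 + 0.28·t(Manager) + 0.36·t(Trainee)
Solving: t(Manager) = 3.1022, t(Trainee) = 2.9197.
Expected years from Trainee to Senior: 2.9197.

2.9197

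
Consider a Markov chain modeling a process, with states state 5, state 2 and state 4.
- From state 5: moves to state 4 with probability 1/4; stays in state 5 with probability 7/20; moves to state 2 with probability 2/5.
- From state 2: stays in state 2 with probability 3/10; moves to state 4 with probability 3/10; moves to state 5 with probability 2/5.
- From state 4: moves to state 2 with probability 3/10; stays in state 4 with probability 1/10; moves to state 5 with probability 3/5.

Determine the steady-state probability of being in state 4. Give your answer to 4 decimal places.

Let the stationary distribution be π with π = πP and π_1 + π_2 + π_3 = 1.
π_1 = 0.35·π_1 + 0.4·π_2 + 0.6·π_3
π_2 = 0.4·π_1 + 0.3·π_2 + 0.3·π_3
Solving with the normalization constraint gives π = (0.4252, 0.3425, 0.2323).
So the stationary probability of state 4 is 0.2323.

0.2323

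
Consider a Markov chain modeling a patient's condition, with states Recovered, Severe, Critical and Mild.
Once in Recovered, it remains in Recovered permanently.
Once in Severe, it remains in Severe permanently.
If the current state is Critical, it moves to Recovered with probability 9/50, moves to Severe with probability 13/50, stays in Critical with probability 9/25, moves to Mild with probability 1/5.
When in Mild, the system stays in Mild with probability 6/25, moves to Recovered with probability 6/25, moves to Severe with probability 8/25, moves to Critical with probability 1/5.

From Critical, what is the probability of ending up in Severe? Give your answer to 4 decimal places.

Let h(s) be the probability of absorption at Severe starting from transient state s. Then h(Severe) = 1 and h(Recovered) = 0. By first-step analysis:
h(Critical) = 0.18·0 + 0.26·1 + 0.36·h(Critical) + 0.2·h(Mild)
h(Mild) = 0.24·0 + 0.32·1 + 0.2·h(Critical) + 0.24·h(Mild)
Solving: h(Critical) = 0.5860, h(Mild) = 0.5753.
Starting from Critical, the probability is 0.5860.

0.5860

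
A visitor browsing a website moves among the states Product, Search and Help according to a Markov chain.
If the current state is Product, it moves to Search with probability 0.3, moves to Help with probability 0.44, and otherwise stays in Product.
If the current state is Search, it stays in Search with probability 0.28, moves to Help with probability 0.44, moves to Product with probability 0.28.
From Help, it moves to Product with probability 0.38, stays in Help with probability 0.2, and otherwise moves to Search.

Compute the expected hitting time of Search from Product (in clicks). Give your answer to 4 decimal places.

Let t(s) be the expected number of clicks to first reach Search from state s, with t(Search) = 0. Conditioning on the first click:
t(Product) = 1 + 0.26·t(Product) + 0.44·t(Help)
t(Help) = 1 + 0.38·t(Product) + 0.2·t(Help)
Solving: t(Product) = 2.9190, t(Help) = 2.6365.
Expected clicks from Product to Search: 2.9190.

2.9190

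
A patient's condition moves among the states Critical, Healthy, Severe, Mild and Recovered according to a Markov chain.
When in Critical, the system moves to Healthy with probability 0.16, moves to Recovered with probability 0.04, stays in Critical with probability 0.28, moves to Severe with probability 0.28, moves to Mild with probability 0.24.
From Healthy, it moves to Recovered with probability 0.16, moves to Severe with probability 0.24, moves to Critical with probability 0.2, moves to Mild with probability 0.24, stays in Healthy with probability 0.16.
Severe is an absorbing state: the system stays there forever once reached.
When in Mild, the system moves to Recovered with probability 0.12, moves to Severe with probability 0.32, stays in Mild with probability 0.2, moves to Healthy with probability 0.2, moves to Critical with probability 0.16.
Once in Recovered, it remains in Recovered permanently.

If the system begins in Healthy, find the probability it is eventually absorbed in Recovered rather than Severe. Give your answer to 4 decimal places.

0.3206

Let h(s) be the probability of absorption at Recovered starting from transient state s. Then h(Recovered) = 1 and h(Severe) = 0. By first-step analysis:
h(Critical) = 0.28·h(Critical) + 0.16·h(Healthy) + 0.28·0 + 0.24·h(Mild) + 0.04·1
h(Healthy) = 0.2·h(Critical) + 0.16·h(Healthy) + 0.24·0 + 0.24·h(Mild) + 0.16·1
h(Mild) = 0.16·h(Critical) + 0.2·h(Healthy) + 0.32·0 + 0.2·h(Mild) + 0.12·1
Solving: h(Critical) = 0.2181, h(Healthy) = 0.3206, h(Mild) = 0.2738.
Starting from Healthy, the probability is 0.3206.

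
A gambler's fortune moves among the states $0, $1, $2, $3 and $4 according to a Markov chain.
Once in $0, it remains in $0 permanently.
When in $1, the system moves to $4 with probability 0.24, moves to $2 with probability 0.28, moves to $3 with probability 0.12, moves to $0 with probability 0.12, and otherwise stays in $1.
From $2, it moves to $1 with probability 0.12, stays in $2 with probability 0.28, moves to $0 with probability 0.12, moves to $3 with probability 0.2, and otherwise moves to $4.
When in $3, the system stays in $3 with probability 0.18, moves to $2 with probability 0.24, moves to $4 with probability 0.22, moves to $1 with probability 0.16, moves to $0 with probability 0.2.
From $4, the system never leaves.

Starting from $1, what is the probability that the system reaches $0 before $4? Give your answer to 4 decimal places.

0.3476

Let h(s) be the probability of absorption at $0 starting from transient state s. Then h($0) = 1 and h($4) = 0. By first-step analysis:
h($1) = 0.12·1 + 0.24·h($1) + 0.28·h($2) + 0.12·h($3) + 0.24·0
h($2) = 0.12·1 + 0.12·h($1) + 0.28·h($2) + 0.2·h($3) + 0.28·0
h($3) = 0.2·1 + 0.16·h($1) + 0.24·h($2) + 0.18·h($3) + 0.22·0
Solving: h($1) = 0.3476, h($2) = 0.3387, h($3) = 0.4109.
Starting from $1, the probability is 0.3476.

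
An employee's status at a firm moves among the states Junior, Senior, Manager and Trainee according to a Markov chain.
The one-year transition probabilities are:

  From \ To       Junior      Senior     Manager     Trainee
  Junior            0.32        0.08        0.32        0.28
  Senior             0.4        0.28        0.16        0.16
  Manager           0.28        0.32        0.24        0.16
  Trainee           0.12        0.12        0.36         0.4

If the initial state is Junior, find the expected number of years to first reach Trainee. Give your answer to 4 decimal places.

Let t(s) be the expected number of years to first reach Trainee from state s, with t(Trainee) = 0. Conditioning on the first year:
t(Junior) = 1 + 0.32·t(Junior) + 0.08·t(Senior) + 0.32·t(Manager)
t(Senior) = 1 + 0.4·t(Junior) + 0.28·t(Senior) + 0.16·t(Manager)
t(Manager) = 1 + 0.28·t(Junior) + 0.32·t(Senior) + 0.24·t(Manager)
Solving: t(Junior) = 4.4256, t(Senior) = 4.9670, t(Manager) = 5.0377.
Expected years from Junior to Trainee: 4.4256.

4.4256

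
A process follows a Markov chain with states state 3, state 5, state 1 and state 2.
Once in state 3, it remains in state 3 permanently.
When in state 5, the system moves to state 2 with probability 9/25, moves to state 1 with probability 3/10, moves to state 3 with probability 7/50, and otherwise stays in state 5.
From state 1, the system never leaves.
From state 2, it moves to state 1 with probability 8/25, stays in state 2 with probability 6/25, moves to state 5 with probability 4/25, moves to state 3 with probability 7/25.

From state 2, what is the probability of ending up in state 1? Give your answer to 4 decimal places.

Let h(s) be the probability of absorption at state 1 starting from transient state s. Then h(state 1) = 1 and h(state 3) = 0. By first-step analysis:
h(state 5) = 0.14·0 + 0.2·h(state 5) + 0.3·1 + 0.36·h(state 2)
h(state 2) = 0.28·0 + 0.16·h(state 5) + 0.32·1 + 0.24·h(state 2)
Solving: h(state 5) = 0.6235, h(state 2) = 0.5523.
Starting from state 2, the probability is 0.5523.

0.5523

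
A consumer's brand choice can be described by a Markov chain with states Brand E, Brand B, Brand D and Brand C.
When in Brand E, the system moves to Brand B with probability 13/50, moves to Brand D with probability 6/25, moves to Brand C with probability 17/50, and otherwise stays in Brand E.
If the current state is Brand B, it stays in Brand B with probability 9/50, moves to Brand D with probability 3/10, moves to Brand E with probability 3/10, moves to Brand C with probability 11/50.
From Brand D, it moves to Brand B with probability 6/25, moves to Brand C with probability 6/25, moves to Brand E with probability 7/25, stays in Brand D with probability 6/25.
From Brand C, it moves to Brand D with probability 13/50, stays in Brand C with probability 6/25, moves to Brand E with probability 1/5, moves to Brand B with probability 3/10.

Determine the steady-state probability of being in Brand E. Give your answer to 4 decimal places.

Let the stationary distribution be π with π = πP and π_1 + π_2 + π_3 + π_4 = 1.
π_1 = 0.16·π_1 + 0.3·π_2 + 0.28·π_3 + 0.2·π_4
π_2 = 0.26·π_1 + 0.18·π_2 + 0.24·π_3 + 0.3·π_4
π_3 = 0.24·π_1 + 0.3·π_2 + 0.24·π_3 + 0.26·π_4
Solving with the normalization constraint gives π = (0.2359, 0.2455, 0.2599, 0.2587).
So the stationary probability of Brand E is 0.2359.

0.2359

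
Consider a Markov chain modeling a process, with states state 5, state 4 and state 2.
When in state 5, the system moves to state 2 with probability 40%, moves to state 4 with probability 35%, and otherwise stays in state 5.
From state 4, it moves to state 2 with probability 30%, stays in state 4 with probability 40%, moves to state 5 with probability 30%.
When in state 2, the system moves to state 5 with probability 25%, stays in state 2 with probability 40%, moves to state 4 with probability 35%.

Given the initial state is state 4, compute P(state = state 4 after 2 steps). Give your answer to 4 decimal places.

Sum over the intermediate state after 1 step:
P = P(state 4→state 5)·P(state 5→state 4) + P(state 4→state 4)·P(state 4→state 4) + P(state 4→state 2)·P(state 2→state 4)
  = 0.3×0.35 + 0.4×0.4 + 0.3×0.35
  = 0.1050 + 0.1600 + 0.1050 = 0.3700

0.3700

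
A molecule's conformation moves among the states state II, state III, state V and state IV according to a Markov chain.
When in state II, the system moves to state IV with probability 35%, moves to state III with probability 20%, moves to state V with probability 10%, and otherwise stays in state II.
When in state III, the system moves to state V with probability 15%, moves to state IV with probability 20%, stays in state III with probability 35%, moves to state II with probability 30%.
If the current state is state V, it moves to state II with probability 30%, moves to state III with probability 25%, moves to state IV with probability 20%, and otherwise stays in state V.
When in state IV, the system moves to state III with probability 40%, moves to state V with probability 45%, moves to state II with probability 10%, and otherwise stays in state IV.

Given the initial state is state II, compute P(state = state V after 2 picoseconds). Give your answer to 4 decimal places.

0.2475

Propagate the distribution vector 2 picoseconds from state II.
After 0 picoseconds: (1.0000, 0.0000, 0.0000, 0.0000)
After 1 picosecond: (0.3500, 0.2000, 0.1000, 0.3500)
After 2 picoseconds: (0.2475, 0.3050, 0.2475, 0.2000)
P(in state V after 2 picoseconds) = 0.2475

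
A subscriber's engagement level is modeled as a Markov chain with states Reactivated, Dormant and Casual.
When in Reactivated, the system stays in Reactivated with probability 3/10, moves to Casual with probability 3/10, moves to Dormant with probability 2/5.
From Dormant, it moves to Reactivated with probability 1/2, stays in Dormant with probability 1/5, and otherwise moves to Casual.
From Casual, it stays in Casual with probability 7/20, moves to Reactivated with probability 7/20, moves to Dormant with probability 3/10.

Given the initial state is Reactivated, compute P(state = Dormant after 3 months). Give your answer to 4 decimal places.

0.3105

Propagate the distribution vector 3 months from Reactivated.
After 0 months: (1.0000, 0.0000, 0.0000)
After 1 month: (0.3000, 0.4000, 0.3000)
After 2 months: (0.3950, 0.2900, 0.3150)
After 3 months: (0.3738, 0.3105, 0.3158)
P(in Dormant after 3 months) = 0.3105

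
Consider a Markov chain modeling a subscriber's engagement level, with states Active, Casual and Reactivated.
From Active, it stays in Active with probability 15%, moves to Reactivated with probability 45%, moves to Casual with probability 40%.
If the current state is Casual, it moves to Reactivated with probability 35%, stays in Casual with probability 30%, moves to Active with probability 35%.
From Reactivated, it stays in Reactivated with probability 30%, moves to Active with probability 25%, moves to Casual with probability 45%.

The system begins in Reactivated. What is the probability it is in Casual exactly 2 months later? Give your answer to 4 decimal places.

0.3700

Sum over the intermediate state after 1 month:
P = P(Reactivated→Active)·P(Active→Casual) + P(Reactivated→Casual)·P(Casual→Casual) + P(Reactivated→Reactivated)·P(Reactivated→Casual)
  = 0.25×0.4 + 0.45×0.3 + 0.3×0.45
  = 0.1000 + 0.1350 + 0.1350 = 0.3700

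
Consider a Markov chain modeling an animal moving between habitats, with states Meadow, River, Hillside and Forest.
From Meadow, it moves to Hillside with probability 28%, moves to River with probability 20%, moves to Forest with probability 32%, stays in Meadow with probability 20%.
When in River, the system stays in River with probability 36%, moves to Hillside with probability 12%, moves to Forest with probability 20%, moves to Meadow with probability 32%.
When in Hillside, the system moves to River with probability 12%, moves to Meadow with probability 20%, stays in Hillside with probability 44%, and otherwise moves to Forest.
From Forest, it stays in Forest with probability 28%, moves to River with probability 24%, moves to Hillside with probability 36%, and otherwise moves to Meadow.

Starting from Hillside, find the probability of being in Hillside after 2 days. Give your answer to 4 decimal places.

Propagate the distribution vector 2 days from Hillside.
After 0 days: (0.0000, 0.0000, 1.0000, 0.0000)
After 1 day: (0.2000, 0.1200, 0.4400, 0.2400)
After 2 days: (0.1952, 0.1936, 0.3504, 0.2608)
P(in Hillside after 2 days) = 0.3504

0.3504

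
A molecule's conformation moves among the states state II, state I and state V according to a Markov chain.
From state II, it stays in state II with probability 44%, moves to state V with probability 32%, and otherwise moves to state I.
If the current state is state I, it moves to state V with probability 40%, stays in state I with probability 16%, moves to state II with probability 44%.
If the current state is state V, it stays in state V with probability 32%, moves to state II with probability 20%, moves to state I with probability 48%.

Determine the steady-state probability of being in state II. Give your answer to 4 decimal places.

Let the stationary distribution be π with π = πP and π_1 + π_2 + π_3 = 1.
π_1 = 0.44·π_1 + 0.44·π_2 + 0.2·π_3
π_2 = 0.24·π_1 + 0.16·π_2 + 0.48·π_3
Solving with the normalization constraint gives π = (0.3575, 0.2986, 0.3439).
So the stationary probability of state II is 0.3575.

0.3575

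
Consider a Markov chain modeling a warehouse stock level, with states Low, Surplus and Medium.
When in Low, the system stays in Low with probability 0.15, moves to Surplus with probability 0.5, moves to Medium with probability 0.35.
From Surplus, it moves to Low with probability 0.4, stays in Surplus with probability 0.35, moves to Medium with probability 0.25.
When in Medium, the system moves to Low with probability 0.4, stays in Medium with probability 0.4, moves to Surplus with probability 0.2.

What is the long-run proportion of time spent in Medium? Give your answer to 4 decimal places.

Let the stationary distribution be π with π = πP and π_1 + π_2 + π_3 = 1.
π_1 = 0.15·π_1 + 0.4·π_2 + 0.4·π_3
π_2 = 0.5·π_1 + 0.35·π_2 + 0.2·π_3
Solving with the normalization constraint gives π = (0.3200, 0.3482, 0.3318).
So the stationary probability of Medium is 0.3318.

0.3318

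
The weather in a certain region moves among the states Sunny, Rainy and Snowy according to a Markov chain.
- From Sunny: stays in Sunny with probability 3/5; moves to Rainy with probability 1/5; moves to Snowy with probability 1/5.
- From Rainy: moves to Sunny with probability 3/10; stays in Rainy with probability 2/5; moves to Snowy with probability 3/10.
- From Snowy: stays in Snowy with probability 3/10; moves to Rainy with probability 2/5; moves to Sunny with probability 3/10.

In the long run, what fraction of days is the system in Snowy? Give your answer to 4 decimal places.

Let the stationary distribution be π with π = πP and π_1 + π_2 + π_3 = 1.
π_1 = 0.6·π_1 + 0.3·π_2 + 0.3·π_3
π_2 = 0.2·π_1 + 0.4·π_2 + 0.4·π_3
Solving with the normalization constraint gives π = (0.4286, 0.3143, 0.2571).
So the stationary probability of Snowy is 0.2571.

0.2571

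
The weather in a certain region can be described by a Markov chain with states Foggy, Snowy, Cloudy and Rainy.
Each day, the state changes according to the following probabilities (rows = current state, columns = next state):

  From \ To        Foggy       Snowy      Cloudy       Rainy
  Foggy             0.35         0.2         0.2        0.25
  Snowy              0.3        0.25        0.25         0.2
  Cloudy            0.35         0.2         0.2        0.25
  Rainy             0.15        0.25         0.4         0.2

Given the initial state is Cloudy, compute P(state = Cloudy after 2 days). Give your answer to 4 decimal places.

0.2600

Propagate the distribution vector 2 days from Cloudy.
After 0 days: (0.0000, 0.0000, 1.0000, 0.0000)
After 1 day: (0.3500, 0.2000, 0.2000, 0.2500)
After 2 days: (0.2900, 0.2225, 0.2600, 0.2275)
P(in Cloudy after 2 days) = 0.2600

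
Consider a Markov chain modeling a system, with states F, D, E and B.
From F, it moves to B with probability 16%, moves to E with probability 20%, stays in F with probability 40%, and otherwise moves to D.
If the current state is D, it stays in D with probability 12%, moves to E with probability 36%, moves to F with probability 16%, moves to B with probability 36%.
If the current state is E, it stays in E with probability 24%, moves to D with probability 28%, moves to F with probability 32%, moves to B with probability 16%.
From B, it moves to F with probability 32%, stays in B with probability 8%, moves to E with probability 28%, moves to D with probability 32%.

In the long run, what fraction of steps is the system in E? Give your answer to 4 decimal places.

Let the stationary distribution be π with π = πP and π_1 + π_2 + π_3 + π_4 = 1.
π_1 = 0.4·π_1 + 0.16·π_2 + 0.32·π_3 + 0.32·π_4
π_2 = 0.24·π_1 + 0.12·π_2 + 0.28·π_3 + 0.32·π_4
π_3 = 0.2·π_1 + 0.36·π_2 + 0.24·π_3 + 0.28·π_4
Solving with the normalization constraint gives π = (0.3065, 0.2374, 0.2639, 0.1921).
So the stationary probability of E is 0.2639.

0.2639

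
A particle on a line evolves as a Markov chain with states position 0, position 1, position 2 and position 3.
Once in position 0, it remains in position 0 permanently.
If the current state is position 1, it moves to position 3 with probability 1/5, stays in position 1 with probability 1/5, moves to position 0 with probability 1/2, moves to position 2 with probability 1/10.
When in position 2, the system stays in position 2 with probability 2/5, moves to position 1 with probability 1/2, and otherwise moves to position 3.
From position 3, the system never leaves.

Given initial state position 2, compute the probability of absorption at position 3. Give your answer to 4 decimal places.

0.4186

Let h(s) be the probability of absorption at position 3 starting from transient state s. Then h(position 3) = 1 and h(position 0) = 0. By first-step analysis:
h(position 1) = 0.5·0 + 0.2·h(position 1) + 0.1·h(position 2) + 0.2·1
h(position 2) = 0.5·h(position 1) + 0.4·h(position 2) + 0.1·1
Solving: h(position 1) = 0.3023, h(position 2) = 0.4186.
Starting from position 2, the probability is 0.4186.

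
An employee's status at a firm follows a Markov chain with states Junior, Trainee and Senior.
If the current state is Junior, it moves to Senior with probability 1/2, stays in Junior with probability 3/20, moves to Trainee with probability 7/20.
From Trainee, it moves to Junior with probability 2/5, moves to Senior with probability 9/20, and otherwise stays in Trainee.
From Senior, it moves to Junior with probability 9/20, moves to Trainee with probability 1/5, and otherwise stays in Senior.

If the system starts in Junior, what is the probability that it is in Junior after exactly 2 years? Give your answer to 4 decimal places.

Sum over the intermediate state after 1 year:
P = P(Junior→Junior)·P(Junior→Junior) + P(Junior→Trainee)·P(Trainee→Junior) + P(Junior→Senior)·P(Senior→Junior)
  = 0.15×0.15 + 0.35×0.4 + 0.5×0.45
  = 0.0225 + 0.1400 + 0.2250 = 0.3875

0.3875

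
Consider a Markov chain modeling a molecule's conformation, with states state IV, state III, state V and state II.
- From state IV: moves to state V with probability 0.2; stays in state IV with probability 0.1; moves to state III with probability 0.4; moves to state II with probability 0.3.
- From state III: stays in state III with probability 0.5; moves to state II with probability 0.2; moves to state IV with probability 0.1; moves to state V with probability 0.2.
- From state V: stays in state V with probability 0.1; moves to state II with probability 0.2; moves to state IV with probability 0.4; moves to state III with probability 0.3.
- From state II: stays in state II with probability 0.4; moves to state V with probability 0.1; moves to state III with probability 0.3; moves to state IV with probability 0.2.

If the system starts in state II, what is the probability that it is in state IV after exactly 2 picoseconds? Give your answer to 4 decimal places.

Propagate the distribution vector 2 picoseconds from state II.
After 0 picoseconds: (0.0000, 0.0000, 0.0000, 1.0000)
After 1 picosecond: (0.2000, 0.3000, 0.1000, 0.4000)
After 2 picoseconds: (0.1700, 0.3800, 0.1500, 0.3000)
P(in state IV after 2 picoseconds) = 0.1700

0.1700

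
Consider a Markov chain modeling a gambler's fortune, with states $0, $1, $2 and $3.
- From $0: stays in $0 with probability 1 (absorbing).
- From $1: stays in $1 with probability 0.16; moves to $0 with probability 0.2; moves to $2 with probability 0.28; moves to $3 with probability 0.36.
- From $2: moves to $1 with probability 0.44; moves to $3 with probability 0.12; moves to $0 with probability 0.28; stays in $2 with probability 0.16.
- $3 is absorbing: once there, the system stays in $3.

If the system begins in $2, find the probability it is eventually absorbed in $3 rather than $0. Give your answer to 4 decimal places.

Let h(s) be the probability of absorption at $3 starting from transient state s. Then h($3) = 1 and h($0) = 0. By first-step analysis:
h($1) = 0.2·0 + 0.16·h($1) + 0.28·h($2) + 0.36·1
h($2) = 0.28·0 + 0.44·h($1) + 0.16·h($2) + 0.12·1
Solving: h($1) = 0.5769, h($2) = 0.4451.
Starting from $2, the probability is 0.4451.

0.4451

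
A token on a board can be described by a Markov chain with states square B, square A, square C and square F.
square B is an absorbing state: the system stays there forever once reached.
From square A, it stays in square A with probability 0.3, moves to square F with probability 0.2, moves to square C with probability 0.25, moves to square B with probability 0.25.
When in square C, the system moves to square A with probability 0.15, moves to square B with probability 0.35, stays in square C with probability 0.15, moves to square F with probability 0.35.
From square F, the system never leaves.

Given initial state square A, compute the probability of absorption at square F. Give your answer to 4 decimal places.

Let h(s) be the probability of absorption at square F starting from transient state s. Then h(square F) = 1 and h(square B) = 0. By first-step analysis:
h(square A) = 0.25·0 + 0.3·h(square A) + 0.25·h(square C) + 0.2·1
h(square C) = 0.35·0 + 0.15·h(square A) + 0.15·h(square C) + 0.35·1
Solving: h(square A) = 0.4619, h(square C) = 0.4933.
Starting from square A, the probability is 0.4619.

0.4619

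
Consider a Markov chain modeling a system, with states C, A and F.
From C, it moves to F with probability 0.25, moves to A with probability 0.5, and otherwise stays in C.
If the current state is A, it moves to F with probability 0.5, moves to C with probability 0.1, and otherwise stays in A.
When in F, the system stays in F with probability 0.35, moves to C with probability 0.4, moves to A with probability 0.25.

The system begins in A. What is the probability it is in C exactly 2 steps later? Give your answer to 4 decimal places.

0.2650

Sum over the intermediate state after 1 step:
P = P(A→C)·P(C→C) + P(A→A)·P(A→C) + P(A→F)·P(F→C)
  = 0.1×0.25 + 0.4×0.1 + 0.5×0.4
  = 0.0250 + 0.0400 + 0.2000 = 0.2650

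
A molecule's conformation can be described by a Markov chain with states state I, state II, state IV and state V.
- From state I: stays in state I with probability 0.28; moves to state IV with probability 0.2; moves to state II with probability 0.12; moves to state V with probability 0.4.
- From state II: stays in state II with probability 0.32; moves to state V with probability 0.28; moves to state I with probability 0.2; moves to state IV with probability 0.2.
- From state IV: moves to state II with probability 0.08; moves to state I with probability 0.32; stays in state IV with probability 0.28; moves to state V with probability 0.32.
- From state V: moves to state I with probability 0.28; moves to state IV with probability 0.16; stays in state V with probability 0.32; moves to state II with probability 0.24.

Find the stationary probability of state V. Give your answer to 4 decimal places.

0.3342

Let the stationary distribution be π with π = πP and π_1 + π_2 + π_3 + π_4 = 1.
π_1 = 0.28·π_1 + 0.2·π_2 + 0.32·π_3 + 0.28·π_4
π_2 = 0.12·π_1 + 0.32·π_2 + 0.08·π_3 + 0.24·π_4
π_3 = 0.2·π_1 + 0.2·π_2 + 0.28·π_3 + 0.16·π_4
Solving with the normalization constraint gives π = (0.2729, 0.1900, 0.2029, 0.3342).
So the stationary probability of state V is 0.3342.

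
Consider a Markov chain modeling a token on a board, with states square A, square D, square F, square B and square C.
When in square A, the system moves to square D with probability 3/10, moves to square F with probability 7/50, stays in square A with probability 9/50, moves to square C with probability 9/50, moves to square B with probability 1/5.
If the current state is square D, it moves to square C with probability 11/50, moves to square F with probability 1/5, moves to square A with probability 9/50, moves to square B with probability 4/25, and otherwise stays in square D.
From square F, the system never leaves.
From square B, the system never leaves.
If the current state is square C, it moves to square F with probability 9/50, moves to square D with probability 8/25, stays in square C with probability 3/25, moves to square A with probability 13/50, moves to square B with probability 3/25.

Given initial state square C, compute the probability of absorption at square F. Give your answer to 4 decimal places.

0.5427

Let h(s) be the probability of absorption at square F starting from transient state s. Then h(square F) = 1 and h(square B) = 0. By first-step analysis:
h(square A) = 0.18·h(square A) + 0.3·h(square D) + 0.14·1 + 0.2·0 + 0.18·h(square C)
h(square D) = 0.18·h(square A) + 0.24·h(square D) + 0.2·1 + 0.16·0 + 0.22·h(square C)
h(square C) = 0.26·h(square A) + 0.32·h(square D) + 0.18·1 + 0.12·0 + 0.12·h(square C)
Solving: h(square A) = 0.4857, h(square D) = 0.5353, h(square C) = 0.5427.
Starting from square C, the probability is 0.5427.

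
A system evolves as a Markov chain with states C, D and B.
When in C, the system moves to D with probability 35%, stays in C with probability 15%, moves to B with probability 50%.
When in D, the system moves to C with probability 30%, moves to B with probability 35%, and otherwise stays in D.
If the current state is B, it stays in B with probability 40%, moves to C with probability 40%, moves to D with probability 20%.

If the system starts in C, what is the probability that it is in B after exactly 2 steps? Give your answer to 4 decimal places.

0.3975

Sum over the intermediate state after 1 step:
P = P(C→C)·P(C→B) + P(C→D)·P(D→B) + P(C→B)·P(B→B)
  = 0.15×0.5 + 0.35×0.35 + 0.5×0.4
  = 0.0750 + 0.1225 + 0.2000 = 0.3975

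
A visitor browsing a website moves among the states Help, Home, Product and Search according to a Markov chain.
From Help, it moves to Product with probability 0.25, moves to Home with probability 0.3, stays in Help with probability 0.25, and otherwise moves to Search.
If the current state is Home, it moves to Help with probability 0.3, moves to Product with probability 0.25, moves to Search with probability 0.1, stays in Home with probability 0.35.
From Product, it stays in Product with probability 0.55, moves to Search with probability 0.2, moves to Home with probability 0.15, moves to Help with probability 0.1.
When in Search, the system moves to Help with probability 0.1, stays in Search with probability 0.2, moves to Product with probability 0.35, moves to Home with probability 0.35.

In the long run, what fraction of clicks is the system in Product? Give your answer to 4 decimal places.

Let the stationary distribution be π with π = πP and π_1 + π_2 + π_3 + π_4 = 1.
π_1 = 0.25·π_1 + 0.3·π_2 + 0.1·π_3 + 0.1·π_4
π_2 = 0.3·π_1 + 0.35·π_2 + 0.15·π_3 + 0.35·π_4
π_3 = 0.25·π_1 + 0.25·π_2 + 0.55·π_3 + 0.35·π_4
Solving with the normalization constraint gives π = (0.1799, 0.2646, 0.3819, 0.1735).
So the stationary probability of Product is 0.3819.

0.3819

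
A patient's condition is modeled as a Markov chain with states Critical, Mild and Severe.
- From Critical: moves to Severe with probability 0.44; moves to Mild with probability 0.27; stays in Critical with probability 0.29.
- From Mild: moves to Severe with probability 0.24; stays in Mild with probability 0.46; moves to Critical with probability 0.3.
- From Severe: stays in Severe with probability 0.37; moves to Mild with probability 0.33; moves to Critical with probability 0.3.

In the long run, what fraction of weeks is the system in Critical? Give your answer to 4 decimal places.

0.2970

Let the stationary distribution be π with π = πP and π_1 + π_2 + π_3 = 1.
π_1 = 0.29·π_1 + 0.3·π_2 + 0.3·π_3
π_2 = 0.27·π_1 + 0.46·π_2 + 0.33·π_3
Solving with the normalization constraint gives π = (0.2970, 0.3588, 0.3441).
So the stationary probability of Critical is 0.2970.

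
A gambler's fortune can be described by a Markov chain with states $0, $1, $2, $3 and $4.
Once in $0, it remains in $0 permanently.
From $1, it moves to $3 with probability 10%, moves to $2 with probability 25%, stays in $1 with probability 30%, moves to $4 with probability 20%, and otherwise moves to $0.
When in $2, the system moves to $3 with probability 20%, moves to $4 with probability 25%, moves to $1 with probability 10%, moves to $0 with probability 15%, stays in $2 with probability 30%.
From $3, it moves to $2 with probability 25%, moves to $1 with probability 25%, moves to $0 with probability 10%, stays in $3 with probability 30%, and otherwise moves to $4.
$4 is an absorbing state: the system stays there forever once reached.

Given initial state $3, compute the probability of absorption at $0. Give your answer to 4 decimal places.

Let h(s) be the probability of absorption at $0 starting from transient state s. Then h($0) = 1 and h($4) = 0. By first-step analysis:
h($1) = 0.15·1 + 0.3·h($1) + 0.25·h($2) + 0.1·h($3) + 0.2·0
h($2) = 0.15·1 + 0.1·h($1) + 0.3·h($2) + 0.2·h($3) + 0.25·0
h($3) = 0.1·1 + 0.25·h($1) + 0.25·h($2) + 0.3·h($3) + 0.1·0
Solving: h($1) = 0.4186, h($2) = 0.3983, h($3) = 0.4346.
Starting from $3, the probability is 0.4346.

0.4346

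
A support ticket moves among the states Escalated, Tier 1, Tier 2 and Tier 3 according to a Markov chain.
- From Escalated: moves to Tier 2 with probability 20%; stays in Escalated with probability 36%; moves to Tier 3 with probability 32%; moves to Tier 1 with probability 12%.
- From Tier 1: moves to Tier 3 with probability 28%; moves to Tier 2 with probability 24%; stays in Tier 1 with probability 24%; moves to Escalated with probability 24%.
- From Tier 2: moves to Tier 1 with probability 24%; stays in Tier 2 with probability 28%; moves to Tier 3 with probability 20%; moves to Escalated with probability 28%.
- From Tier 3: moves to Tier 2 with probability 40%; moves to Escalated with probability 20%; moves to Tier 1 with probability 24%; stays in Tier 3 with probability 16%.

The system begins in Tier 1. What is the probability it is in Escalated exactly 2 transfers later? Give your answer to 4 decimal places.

Propagate the distribution vector 2 transfers from Tier 1.
After 0 transfers: (0.0000, 1.0000, 0.0000, 0.0000)
After 1 transfer: (0.2400, 0.2400, 0.2400, 0.2800)
After 2 transfers: (0.2672, 0.2112, 0.2848, 0.2368)
P(in Escalated after 2 transfers) = 0.2672

0.2672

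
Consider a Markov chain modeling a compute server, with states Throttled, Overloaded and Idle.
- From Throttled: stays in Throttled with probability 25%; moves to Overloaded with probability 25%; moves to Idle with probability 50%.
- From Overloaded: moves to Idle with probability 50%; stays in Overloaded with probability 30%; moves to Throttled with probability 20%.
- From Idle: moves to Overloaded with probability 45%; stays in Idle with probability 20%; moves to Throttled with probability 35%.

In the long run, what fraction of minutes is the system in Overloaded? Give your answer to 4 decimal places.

0.3441

Let the stationary distribution be π with π = πP and π_1 + π_2 + π_3 = 1.
π_1 = 0.25·π_1 + 0.2·π_2 + 0.35·π_3
π_2 = 0.25·π_1 + 0.3·π_2 + 0.45·π_3
Solving with the normalization constraint gives π = (0.2713, 0.3441, 0.3846).
So the stationary probability of Overloaded is 0.3441.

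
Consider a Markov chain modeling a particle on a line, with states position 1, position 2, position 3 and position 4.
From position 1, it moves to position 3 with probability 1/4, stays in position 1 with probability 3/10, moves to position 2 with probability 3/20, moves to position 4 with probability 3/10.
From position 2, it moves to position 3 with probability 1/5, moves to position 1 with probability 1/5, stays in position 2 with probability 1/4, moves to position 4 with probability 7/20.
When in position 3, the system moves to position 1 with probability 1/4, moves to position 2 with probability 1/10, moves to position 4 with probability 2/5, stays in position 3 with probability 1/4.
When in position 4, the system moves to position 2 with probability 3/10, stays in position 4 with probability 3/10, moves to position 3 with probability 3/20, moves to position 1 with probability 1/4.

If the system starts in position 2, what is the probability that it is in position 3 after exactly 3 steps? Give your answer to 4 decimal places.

Propagate the distribution vector 3 steps from position 2.
After 0 steps: (0.0000, 1.0000, 0.0000, 0.0000)
After 1 step: (0.2000, 0.2500, 0.2000, 0.3500)
After 2 steps: (0.2475, 0.2175, 0.2025, 0.3325)
After 3 steps: (0.2515, 0.2115, 0.2059, 0.3311)
P(in position 3 after 3 steps) = 0.2059

0.2059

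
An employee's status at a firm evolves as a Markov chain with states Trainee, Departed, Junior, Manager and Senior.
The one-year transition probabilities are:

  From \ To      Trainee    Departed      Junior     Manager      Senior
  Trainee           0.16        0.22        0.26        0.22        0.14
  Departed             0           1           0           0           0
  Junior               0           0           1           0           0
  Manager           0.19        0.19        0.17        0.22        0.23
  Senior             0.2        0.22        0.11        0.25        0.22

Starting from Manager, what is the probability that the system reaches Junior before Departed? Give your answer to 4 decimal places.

0.4630

Let h(s) be the probability of absorption at Junior starting from transient state s. Then h(Junior) = 1 and h(Departed) = 0. By first-step analysis:
h(Trainee) = 0.16·h(Trainee) + 0.22·0 + 0.26·1 + 0.22·h(Manager) + 0.14·h(Senior)
h(Manager) = 0.19·h(Trainee) + 0.19·0 + 0.17·1 + 0.22·h(Manager) + 0.23·h(Senior)
h(Senior) = 0.2·h(Trainee) + 0.22·0 + 0.11·1 + 0.25·h(Manager) + 0.22·h(Senior)
Solving: h(Trainee) = 0.5004, h(Manager) = 0.4630, h(Senior) = 0.4177.
Starting from Manager, the probability is 0.4630.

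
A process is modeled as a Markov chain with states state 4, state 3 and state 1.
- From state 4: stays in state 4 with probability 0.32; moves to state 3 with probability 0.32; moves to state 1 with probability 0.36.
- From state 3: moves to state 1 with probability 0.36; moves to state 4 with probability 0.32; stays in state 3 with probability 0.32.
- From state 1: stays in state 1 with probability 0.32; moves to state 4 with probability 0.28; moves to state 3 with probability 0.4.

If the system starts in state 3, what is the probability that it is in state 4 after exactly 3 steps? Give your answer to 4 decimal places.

Propagate the distribution vector 3 steps from state 3.
After 0 steps: (0.0000, 1.0000, 0.0000)
After 1 step: (0.3200, 0.3200, 0.3600)
After 2 steps: (0.3056, 0.3488, 0.3456)
After 3 steps: (0.3062, 0.3476, 0.3462)
P(in state 4 after 3 steps) = 0.3062

0.3062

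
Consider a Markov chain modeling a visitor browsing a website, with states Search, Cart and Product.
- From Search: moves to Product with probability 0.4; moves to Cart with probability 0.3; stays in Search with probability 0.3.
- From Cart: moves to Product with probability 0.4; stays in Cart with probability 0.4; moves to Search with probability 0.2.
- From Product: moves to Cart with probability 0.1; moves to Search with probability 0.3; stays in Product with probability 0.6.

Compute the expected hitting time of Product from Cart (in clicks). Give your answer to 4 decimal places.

2.5000

Let t(s) be the expected number of clicks to first reach Product from state s, with t(Product) = 0. Conditioning on the first click:
t(Search) = 1 + 0.3·t(Search) + 0.3·t(Cart)
t(Cart) = 1 + 0.2·t(Search) + 0.4·t(Cart)
Solving: t(Search) = 2.5000, t(Cart) = 2.5000.
Expected clicks from Cart to Product: 2.5000.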